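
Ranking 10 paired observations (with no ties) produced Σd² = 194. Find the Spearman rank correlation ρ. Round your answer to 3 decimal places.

ρ = 1 − 6Σd² / [n(n²−1)] = 1 − 6×194 / (10×99)
  = 1 − 1164/990 = 1 − 1.1758 ≈ -0.176

-0.176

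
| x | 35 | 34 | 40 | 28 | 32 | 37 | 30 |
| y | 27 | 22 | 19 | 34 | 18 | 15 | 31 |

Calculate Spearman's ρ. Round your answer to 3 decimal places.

-0.679

Rank x: 5, 4, 7, 1, 3, 6, 2
Rank y: 5, 4, 3, 7, 2, 1, 6
d = rank(x) − rank(y): 0, 0, 4, -6, 1, 5, -4; Σd² = 94
ρ = 1 − 6Σd² / [n(n²−1)] = 1 − 6×94 / (7×48) = 1 − 564/336 ≈ -0.679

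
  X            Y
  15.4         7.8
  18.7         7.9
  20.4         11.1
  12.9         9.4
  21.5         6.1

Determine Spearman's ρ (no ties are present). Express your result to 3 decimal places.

Rank X: 2, 3, 4, 1, 5
Rank Y: 2, 3, 5, 4, 1
d = rank(X) − rank(Y): 0, 0, -1, -3, 4; Σd² = 26
ρ = 1 − 6Σd² / [n(n²−1)] = 1 − 6×26 / (5×24) = 1 − 156/120 ≈ -0.300

-0.300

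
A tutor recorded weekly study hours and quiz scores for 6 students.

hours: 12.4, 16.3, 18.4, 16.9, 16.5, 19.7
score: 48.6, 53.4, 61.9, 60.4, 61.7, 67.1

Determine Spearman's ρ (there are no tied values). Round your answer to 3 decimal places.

Rank hours: 1, 2, 5, 4, 3, 6
Rank score: 1, 2, 5, 3, 4, 6
d = rank(hours) − rank(score): 0, 0, 0, 1, -1, 0; Σd² = 2
ρ = 1 − 6Σd² / [n(n²−1)] = 1 − 6×2 / (6×35) = 1 − 12/210 ≈ 0.943

0.943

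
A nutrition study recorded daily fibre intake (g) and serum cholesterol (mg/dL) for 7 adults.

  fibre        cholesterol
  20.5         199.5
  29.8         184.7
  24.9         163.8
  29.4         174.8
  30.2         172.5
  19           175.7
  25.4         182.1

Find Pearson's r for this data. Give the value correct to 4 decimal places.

-0.3084

n = 7, Σx = 179.2, Σy = 1253.1, Σx² = 4710.86, Σy² = 225086.97, Σxy = 31984.69
nΣxy − ΣxΣy = 223892.83 − 224555.52 = -662.69
nΣx² − (Σx)² = 32976.02 − 32112.64 = 863.38; nΣy² − (Σy)² = 1575608.79 − 1570259.61 = 5349.18
r = -662.69 / √(863.38 × 5349.18) = -662.69 / 2149.0405 ≈ -0.3084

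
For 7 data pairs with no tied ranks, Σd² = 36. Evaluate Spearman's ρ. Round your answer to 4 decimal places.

ρ = 1 − 6Σd² / [n(n²−1)] = 1 − 6×36 / (7×48)
  = 1 − 216/336 = 1 − 0.64286 ≈ 0.3571

0.3571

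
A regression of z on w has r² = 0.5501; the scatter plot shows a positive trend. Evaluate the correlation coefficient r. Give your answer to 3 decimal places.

0.742

|r| = √0.5501 = 0.742
The association is positive, so r = 0.742.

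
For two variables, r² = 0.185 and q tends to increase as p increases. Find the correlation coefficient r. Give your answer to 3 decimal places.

0.430

|r| = √0.185 = 0.430
The association is positive, so r = 0.430.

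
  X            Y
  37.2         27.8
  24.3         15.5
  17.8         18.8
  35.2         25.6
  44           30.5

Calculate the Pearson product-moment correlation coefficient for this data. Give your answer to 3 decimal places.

n = 5, ΣX = 158.5, ΣY = 118.2, ΣX² = 5466.21, ΣY² = 2952.14, ΣXY = 3988.57
nΣXY − ΣXΣY = 19942.85 − 18734.7 = 1208.15
nΣX² − (ΣX)² = 27331.05 − 25122.25 = 2208.8; nΣY² − (ΣY)² = 14760.7 − 13971.24 = 789.46
r = 1208.15 / √(2208.8 × 789.46) = 1208.15 / 1320.5148 ≈ 0.915

0.915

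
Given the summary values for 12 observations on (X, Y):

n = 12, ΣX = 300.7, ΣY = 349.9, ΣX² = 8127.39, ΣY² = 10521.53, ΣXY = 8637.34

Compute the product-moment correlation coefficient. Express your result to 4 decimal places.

r = (nΣXY − ΣXΣY) / √[(nΣX² − (ΣX)²)(nΣY² − (ΣY)²)]
Numerator: 12×8637.34 − 300.7×349.9 = -1566.85
Denominator: √[(97528.68 − 90420.49)(126258.36 − 122430.01)] = √[7108.19 × 3828.35] = 5216.5735
r = -1566.85 / 5216.5735 ≈ -0.3004

-0.3004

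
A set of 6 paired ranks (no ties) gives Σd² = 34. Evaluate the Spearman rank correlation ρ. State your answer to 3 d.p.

ρ = 1 − 6Σd² / [n(n²−1)] = 1 − 6×34 / (6×35)
  = 1 − 204/210 = 1 − 0.9714 ≈ 0.029

0.029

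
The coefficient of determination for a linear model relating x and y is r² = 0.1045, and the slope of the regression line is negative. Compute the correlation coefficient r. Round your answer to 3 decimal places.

|r| = √0.1045 = 0.323
The association is negative, so r = −0.323.

-0.323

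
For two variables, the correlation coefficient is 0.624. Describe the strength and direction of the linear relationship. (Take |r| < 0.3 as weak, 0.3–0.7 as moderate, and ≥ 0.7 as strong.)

moderate positive

r = 0.624 > 0 so the relationship is positive.
|r| = 0.624, which falls in the moderate range.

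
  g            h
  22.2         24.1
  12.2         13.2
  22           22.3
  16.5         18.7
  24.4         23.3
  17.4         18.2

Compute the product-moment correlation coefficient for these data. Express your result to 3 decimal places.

0.967

n = 6, Σg = 114.7, Σh = 119.8, Σg² = 2296.05, Σh² = 2476.16, Σgh = 2380.41
nΣgh − ΣgΣh = 14282.46 − 13741.06 = 541.4
nΣg² − (Σg)² = 13776.3 − 13156.09 = 620.21; nΣh² − (Σh)² = 14856.96 − 14352.04 = 504.92
r = 541.4 / √(620.21 × 504.92) = 541.4 / 559.6038 ≈ 0.967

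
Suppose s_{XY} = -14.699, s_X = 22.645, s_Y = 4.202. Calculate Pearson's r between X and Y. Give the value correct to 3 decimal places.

r = Cov(X,Y) / (s_X · s_Y) = -14.699 / (22.645 × 4.202)
  = -14.699 / 95.1543 ≈ -0.154

-0.154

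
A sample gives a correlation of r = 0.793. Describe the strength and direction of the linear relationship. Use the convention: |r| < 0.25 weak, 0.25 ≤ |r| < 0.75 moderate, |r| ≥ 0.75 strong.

strong positive

r = 0.793 > 0 so the relationship is positive.
|r| = 0.793, which falls in the strong range.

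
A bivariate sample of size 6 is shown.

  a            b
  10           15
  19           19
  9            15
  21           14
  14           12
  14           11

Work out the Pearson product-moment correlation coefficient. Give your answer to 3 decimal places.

n = 6, Σa = 87, Σb = 86, Σa² = 1375, Σb² = 1272, Σab = 1262
nΣab − ΣaΣb = 7572 − 7482 = 90
nΣa² − (Σa)² = 8250 − 7569 = 681; nΣb² − (Σb)² = 7632 − 7396 = 236
r = 90 / √(681 × 236) = 90 / 400.8940 ≈ 0.224

0.224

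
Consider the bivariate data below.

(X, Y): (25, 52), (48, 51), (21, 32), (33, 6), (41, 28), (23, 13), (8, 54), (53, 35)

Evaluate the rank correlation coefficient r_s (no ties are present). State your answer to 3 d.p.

Rank X: 4, 7, 2, 5, 6, 3, 1, 8
Rank Y: 7, 6, 4, 1, 3, 2, 8, 5
d = rank(X) − rank(Y): -3, 1, -2, 4, 3, 1, -7, 3; Σd² = 98
ρ = 1 − 6Σd² / [n(n²−1)] = 1 − 6×98 / (8×63) = 1 − 588/504 ≈ -0.167

-0.167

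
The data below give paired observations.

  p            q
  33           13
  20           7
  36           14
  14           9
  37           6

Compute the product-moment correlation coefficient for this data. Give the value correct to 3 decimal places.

0.332

n = 5, Σp = 140, Σq = 49, Σp² = 4350, Σq² = 531, Σpq = 1421
nΣpq − ΣpΣq = 7105 − 6860 = 245
nΣp² − (Σp)² = 21750 − 19600 = 2150; nΣq² − (Σq)² = 2655 − 2401 = 254
r = 245 / √(2150 × 254) = 245 / 738.9858 ≈ 0.332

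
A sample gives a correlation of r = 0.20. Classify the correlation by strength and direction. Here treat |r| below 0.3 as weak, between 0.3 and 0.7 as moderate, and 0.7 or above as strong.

weak positive

r = 0.20 > 0 so the relationship is positive.
|r| = 0.20, which falls in the weak range.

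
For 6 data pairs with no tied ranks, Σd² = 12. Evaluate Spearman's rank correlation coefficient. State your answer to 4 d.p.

ρ = 1 − 6Σd² / [n(n²−1)] = 1 − 6×12 / (6×35)
  = 1 − 72/210 = 1 − 0.34286 ≈ 0.6571

0.6571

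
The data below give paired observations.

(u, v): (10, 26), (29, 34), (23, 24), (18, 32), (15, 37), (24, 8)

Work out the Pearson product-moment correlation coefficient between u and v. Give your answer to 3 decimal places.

-0.202

n = 6, Σu = 119, Σv = 161, Σu² = 2595, Σv² = 4865, Σuv = 3121
nΣuv − ΣuΣv = 18726 − 19159 = -433
nΣu² − (Σu)² = 15570 − 14161 = 1409; nΣv² − (Σv)² = 29190 − 25921 = 3269
r = -433 / √(1409 × 3269) = -433 / 2146.1643 ≈ -0.202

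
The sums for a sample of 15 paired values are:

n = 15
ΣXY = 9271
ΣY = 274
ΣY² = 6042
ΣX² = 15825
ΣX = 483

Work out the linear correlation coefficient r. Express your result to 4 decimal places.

0.8433

r = (nΣXY − ΣXΣY) / √[(nΣX² − (ΣX)²)(nΣY² − (ΣY)²)]
Numerator: 15×9271 − 483×274 = 6723
Denominator: √[(237375 − 233289)(90630 − 75076)] = √[4086 × 15554] = 7972.0539
r = 6723 / 7972.0539 ≈ 0.8433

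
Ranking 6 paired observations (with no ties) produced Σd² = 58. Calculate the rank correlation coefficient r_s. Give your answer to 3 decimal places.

ρ = 1 − 6Σd² / [n(n²−1)] = 1 − 6×58 / (6×35)
  = 1 − 348/210 = 1 − 1.6571 ≈ -0.657

-0.657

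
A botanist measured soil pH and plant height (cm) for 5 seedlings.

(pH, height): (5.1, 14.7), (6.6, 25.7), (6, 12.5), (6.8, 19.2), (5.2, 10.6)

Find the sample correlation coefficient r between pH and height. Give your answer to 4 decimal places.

0.7447

n = 5, Σx = 29.7, Σy = 82.7, Σx² = 178.85, Σy² = 1513.83, Σxy = 505.27
nΣxy − ΣxΣy = 2526.35 − 2456.19 = 70.16
nΣx² − (Σx)² = 894.25 − 882.09 = 12.16; nΣy² − (Σy)² = 7569.15 − 6839.29 = 729.86
r = 70.16 / √(12.16 × 729.86) = 70.16 / 94.2077 ≈ 0.7447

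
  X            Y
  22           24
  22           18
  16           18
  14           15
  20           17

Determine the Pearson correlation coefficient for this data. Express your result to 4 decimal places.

0.6632

n = 5, ΣX = 94, ΣY = 92, ΣX² = 1820, ΣY² = 1738, ΣXY = 1762
nΣXY − ΣXΣY = 8810 − 8648 = 162
nΣX² − (ΣX)² = 9100 − 8836 = 264; nΣY² − (ΣY)² = 8690 − 8464 = 226
r = 162 / √(264 × 226) = 162 / 244.2622 ≈ 0.6632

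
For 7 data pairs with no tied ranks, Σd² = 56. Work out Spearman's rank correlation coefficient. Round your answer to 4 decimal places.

ρ = 1 − 6Σd² / [n(n²−1)] = 1 − 6×56 / (7×48)
  = 1 − 336/336 = 1 − 1.00000 ≈ 0.0000

0.0000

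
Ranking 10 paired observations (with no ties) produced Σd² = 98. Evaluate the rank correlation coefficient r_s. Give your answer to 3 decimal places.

0.406

ρ = 1 − 6Σd² / [n(n²−1)] = 1 − 6×98 / (10×99)
  = 1 − 588/990 = 1 − 0.5939 ≈ 0.406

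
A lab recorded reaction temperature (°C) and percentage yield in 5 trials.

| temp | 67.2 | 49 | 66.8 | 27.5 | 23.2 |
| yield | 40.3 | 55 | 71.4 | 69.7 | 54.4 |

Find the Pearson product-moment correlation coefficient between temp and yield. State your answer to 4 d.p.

n = 5, Σx = 233.7, Σy = 290.8, Σx² = 12673.57, Σy² = 17564.5, Σxy = 13351.51
nΣxy − ΣxΣy = 66757.55 − 67959.96 = -1202.41
nΣx² − (Σx)² = 63367.85 − 54615.69 = 8752.16; nΣy² − (Σy)² = 87822.5 − 84564.64 = 3257.86
r = -1202.41 / √(8752.16 × 3257.86) = -1202.41 / 5339.7858 ≈ -0.2252

-0.2252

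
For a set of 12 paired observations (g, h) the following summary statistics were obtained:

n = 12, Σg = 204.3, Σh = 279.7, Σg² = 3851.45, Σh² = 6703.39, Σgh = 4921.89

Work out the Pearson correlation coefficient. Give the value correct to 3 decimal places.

r = (nΣgh − ΣgΣh) / √[(nΣg² − (Σg)²)(nΣh² − (Σh)²)]
Numerator: 12×4921.89 − 204.3×279.7 = 1919.97
Denominator: √[(46217.4 − 41738.49)(80440.68 − 78232.09)] = √[4478.91 × 2208.59] = 3145.1671
r = 1919.97 / 3145.1671 ≈ 0.610

0.610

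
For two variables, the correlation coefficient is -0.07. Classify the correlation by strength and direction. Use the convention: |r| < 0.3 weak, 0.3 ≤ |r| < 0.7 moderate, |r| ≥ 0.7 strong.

r = -0.07 < 0 so the relationship is negative.
|r| = 0.07, which falls in the weak range.

weak negative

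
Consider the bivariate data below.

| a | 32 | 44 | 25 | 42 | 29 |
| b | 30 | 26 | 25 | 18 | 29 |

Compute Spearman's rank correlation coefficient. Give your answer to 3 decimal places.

-0.100

Rank a: 3, 5, 1, 4, 2
Rank b: 5, 3, 2, 1, 4
d = rank(a) − rank(b): -2, 2, -1, 3, -2; Σd² = 22
ρ = 1 − 6Σd² / [n(n²−1)] = 1 − 6×22 / (5×24) = 1 − 132/120 ≈ -0.100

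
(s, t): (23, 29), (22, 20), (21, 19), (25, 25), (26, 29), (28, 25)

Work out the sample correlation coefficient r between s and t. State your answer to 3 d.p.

n = 6, Σs = 145, Σt = 147, Σs² = 3539, Σt² = 3693, Σst = 3585
nΣst − ΣsΣt = 21510 − 21315 = 195
nΣs² − (Σs)² = 21234 − 21025 = 209; nΣt² − (Σt)² = 22158 − 21609 = 549
r = 195 / √(209 × 549) = 195 / 338.7344 ≈ 0.576

0.576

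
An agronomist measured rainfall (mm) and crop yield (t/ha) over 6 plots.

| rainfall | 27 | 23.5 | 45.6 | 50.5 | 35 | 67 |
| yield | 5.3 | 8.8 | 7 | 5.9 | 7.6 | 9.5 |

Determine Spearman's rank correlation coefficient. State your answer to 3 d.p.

Rank rainfall: 2, 1, 4, 5, 3, 6
Rank yield: 1, 5, 3, 2, 4, 6
d = rank(rainfall) − rank(yield): 1, -4, 1, 3, -1, 0; Σd² = 28
ρ = 1 − 6Σd² / [n(n²−1)] = 1 − 6×28 / (6×35) = 1 − 168/210 ≈ 0.200

0.200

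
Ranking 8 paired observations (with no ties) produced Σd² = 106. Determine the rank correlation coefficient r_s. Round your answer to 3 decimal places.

ρ = 1 − 6Σd² / [n(n²−1)] = 1 − 6×106 / (8×63)
  = 1 − 636/504 = 1 − 1.2619 ≈ -0.262

-0.262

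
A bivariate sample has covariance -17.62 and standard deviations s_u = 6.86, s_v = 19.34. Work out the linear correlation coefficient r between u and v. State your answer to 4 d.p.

r = Cov(u,v) / (s_u · s_v) = -17.62 / (6.86 × 19.34)
  = -17.62 / 132.6724 ≈ -0.1328

-0.1328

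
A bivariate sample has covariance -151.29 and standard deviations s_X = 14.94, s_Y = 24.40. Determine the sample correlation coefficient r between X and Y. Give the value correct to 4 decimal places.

-0.4150

r = Cov(X,Y) / (s_X · s_Y) = -151.29 / (14.94 × 24.40)
  = -151.29 / 364.5360 ≈ -0.4150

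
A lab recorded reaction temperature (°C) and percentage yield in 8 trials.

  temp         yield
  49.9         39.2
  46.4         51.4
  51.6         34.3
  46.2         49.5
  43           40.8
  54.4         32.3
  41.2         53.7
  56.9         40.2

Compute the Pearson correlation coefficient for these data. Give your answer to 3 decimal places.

n = 8, Σx = 389.6, Σy = 341.4, Σx² = 19183.38, Σy² = 15013, Σxy = 16409.16
nΣxy − ΣxΣy = 131273.28 − 133009.44 = -1736.16
nΣx² − (Σx)² = 153467.04 − 151788.16 = 1678.88; nΣy² − (Σy)² = 120104 − 116553.96 = 3550.04
r = -1736.16 / √(1678.88 × 3550.04) = -1736.16 / 2441.3298 ≈ -0.711

-0.711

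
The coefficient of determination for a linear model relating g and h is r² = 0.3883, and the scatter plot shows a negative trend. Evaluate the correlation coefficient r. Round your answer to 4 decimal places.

|r| = √0.3883 = 0.6231
The association is negative, so r = −0.6231.

-0.6231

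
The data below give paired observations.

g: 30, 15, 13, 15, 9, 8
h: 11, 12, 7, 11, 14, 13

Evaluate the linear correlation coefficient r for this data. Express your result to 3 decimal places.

n = 6, Σg = 90, Σh = 68, Σg² = 1664, Σh² = 800, Σgh = 996
nΣgh − ΣgΣh = 5976 − 6120 = -144
nΣg² − (Σg)² = 9984 − 8100 = 1884; nΣh² − (Σh)² = 4800 − 4624 = 176
r = -144 / √(1884 × 176) = -144 / 575.8333 ≈ -0.250

-0.250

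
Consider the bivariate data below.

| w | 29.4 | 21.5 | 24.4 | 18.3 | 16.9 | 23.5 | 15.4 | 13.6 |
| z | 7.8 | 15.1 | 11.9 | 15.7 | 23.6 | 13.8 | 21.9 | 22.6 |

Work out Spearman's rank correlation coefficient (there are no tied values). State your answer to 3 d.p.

Rank w: 8, 5, 7, 4, 3, 6, 2, 1
Rank z: 1, 4, 2, 5, 8, 3, 6, 7
d = rank(w) − rank(z): 7, 1, 5, -1, -5, 3, -4, -6; Σd² = 162
ρ = 1 − 6Σd² / [n(n²−1)] = 1 − 6×162 / (8×63) = 1 − 972/504 ≈ -0.929

-0.929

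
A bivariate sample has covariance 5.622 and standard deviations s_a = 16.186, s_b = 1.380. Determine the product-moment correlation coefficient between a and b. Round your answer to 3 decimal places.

0.252

r = Cov(a,b) / (s_a · s_b) = 5.622 / (16.186 × 1.380)
  = 5.622 / 22.3367 ≈ 0.252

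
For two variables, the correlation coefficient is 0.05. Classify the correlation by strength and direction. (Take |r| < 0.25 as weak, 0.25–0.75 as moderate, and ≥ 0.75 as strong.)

weak positive

r = 0.05 > 0 so the relationship is positive.
|r| = 0.05, which falls in the weak range.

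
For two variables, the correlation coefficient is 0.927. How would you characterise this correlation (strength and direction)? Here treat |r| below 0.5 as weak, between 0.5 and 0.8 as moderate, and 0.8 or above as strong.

r = 0.927 > 0 so the relationship is positive.
|r| = 0.927, which falls in the strong range.

strong positive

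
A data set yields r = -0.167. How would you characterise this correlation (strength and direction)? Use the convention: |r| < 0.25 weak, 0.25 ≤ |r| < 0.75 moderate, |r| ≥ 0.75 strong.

r = -0.167 < 0 so the relationship is negative.
|r| = 0.167, which falls in the weak range.

weak negative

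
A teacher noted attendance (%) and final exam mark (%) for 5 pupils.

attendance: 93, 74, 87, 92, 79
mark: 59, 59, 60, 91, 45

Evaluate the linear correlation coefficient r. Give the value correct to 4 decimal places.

0.5525

n = 5, Σx = 425, Σy = 314, Σx² = 36399, Σy² = 20868, Σxy = 27000
nΣxy − ΣxΣy = 135000 − 133450 = 1550
nΣx² − (Σx)² = 181995 − 180625 = 1370; nΣy² − (Σy)² = 104340 − 98596 = 5744
r = 1550 / √(1370 × 5744) = 1550 / 2805.2237 ≈ 0.5525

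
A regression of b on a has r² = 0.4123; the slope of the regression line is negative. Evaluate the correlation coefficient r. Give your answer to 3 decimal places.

-0.642

|r| = √0.4123 = 0.642
The association is negative, so r = −0.642.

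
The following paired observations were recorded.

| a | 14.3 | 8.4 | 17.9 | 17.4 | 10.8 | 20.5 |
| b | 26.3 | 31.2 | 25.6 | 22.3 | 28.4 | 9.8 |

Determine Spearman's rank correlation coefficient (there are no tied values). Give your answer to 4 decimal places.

-0.9429

Rank a: 3, 1, 5, 4, 2, 6
Rank b: 4, 6, 3, 2, 5, 1
d = rank(a) − rank(b): -1, -5, 2, 2, -3, 5; Σd² = 68
ρ = 1 − 6Σd² / [n(n²−1)] = 1 − 6×68 / (6×35) = 1 − 408/210 ≈ -0.9429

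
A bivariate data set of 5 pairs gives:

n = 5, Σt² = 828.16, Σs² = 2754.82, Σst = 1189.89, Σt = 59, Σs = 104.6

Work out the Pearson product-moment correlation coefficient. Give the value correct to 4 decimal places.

-0.1623

r = (nΣst − ΣsΣt) / √[(nΣs² − (Σs)²)(nΣt² − (Σt)²)]
Numerator: 5×1189.89 − 104.6×59 = -221.95
Denominator: √[(13774.1 − 10941.16)(4140.8 − 3481)] = √[2832.94 × 659.8] = 1367.1773
r = -221.95 / 1367.1773 ≈ -0.1623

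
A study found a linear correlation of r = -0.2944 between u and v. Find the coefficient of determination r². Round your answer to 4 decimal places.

0.0867

r² = (-0.2944)² = 0.0867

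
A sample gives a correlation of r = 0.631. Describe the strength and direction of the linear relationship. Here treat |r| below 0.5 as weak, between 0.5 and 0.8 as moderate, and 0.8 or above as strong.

moderate positive

r = 0.631 > 0 so the relationship is positive.
|r| = 0.631, which falls in the moderate range.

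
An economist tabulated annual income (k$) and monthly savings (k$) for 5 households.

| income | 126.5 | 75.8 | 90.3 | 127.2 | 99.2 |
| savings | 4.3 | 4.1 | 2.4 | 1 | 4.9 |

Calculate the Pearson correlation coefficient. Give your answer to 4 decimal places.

-0.3355

n = 5, Σx = 519, Σy = 16.7, Σx² = 55922.46, Σy² = 66.07, Σxy = 1684.73
nΣxy − ΣxΣy = 8423.65 − 8667.3 = -243.65
nΣx² − (Σx)² = 279612.3 − 269361 = 10251.3; nΣy² − (Σy)² = 330.35 − 278.89 = 51.46
r = -243.65 / √(10251.3 × 51.46) = -243.65 / 726.3139 ≈ -0.3355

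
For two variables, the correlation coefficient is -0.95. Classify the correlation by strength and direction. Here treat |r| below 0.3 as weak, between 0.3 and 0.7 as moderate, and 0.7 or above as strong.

r = -0.95 < 0 so the relationship is negative.
|r| = 0.95, which falls in the strong range.

strong negative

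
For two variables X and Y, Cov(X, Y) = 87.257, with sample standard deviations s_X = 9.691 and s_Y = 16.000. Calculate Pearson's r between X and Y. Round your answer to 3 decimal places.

0.563

r = Cov(X,Y) / (s_X · s_Y) = 87.257 / (9.691 × 16.000)
  = 87.257 / 155.0560 ≈ 0.563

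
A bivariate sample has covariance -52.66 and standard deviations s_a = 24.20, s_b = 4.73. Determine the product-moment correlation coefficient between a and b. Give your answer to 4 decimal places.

r = Cov(a,b) / (s_a · s_b) = -52.66 / (24.20 × 4.73)
  = -52.66 / 114.4660 ≈ -0.4600

-0.4600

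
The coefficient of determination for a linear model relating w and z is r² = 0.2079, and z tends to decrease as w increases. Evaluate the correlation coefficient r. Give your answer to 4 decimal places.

|r| = √0.2079 = 0.4560
The association is negative, so r = −0.4560.

-0.4560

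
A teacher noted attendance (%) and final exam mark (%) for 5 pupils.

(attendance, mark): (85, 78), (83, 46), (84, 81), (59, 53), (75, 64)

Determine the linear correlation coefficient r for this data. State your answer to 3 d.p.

n = 5, Σx = 386, Σy = 322, Σx² = 30276, Σy² = 21666, Σxy = 25179
nΣxy − ΣxΣy = 125895 − 124292 = 1603
nΣx² − (Σx)² = 151380 − 148996 = 2384; nΣy² − (Σy)² = 108330 − 103684 = 4646
r = 1603 / √(2384 × 4646) = 1603 / 3328.0721 ≈ 0.482

0.482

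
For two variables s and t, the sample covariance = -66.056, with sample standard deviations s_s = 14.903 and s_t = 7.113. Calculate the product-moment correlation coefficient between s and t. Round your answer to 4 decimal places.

-0.6231

r = Cov(s,t) / (s_s · s_t) = -66.056 / (14.903 × 7.113)
  = -66.056 / 106.0050 ≈ -0.6231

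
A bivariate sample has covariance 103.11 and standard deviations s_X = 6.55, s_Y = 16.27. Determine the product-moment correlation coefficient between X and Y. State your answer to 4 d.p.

r = Cov(X,Y) / (s_X · s_Y) = 103.11 / (6.55 × 16.27)
  = 103.11 / 106.5685 ≈ 0.9675

0.9675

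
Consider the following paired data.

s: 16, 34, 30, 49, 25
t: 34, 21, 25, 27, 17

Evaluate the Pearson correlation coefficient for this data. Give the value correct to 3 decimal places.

n = 5, Σs = 154, Σt = 124, Σs² = 5338, Σt² = 3240, Σst = 3756
nΣst − ΣsΣt = 18780 − 19096 = -316
nΣs² − (Σs)² = 26690 − 23716 = 2974; nΣt² − (Σt)² = 16200 − 15376 = 824
r = -316 / √(2974 × 824) = -316 / 1565.4316 ≈ -0.202

-0.202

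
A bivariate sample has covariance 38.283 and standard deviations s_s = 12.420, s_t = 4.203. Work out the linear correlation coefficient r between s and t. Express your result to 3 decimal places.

0.733

r = Cov(s,t) / (s_s · s_t) = 38.283 / (12.420 × 4.203)
  = 38.283 / 52.2013 ≈ 0.733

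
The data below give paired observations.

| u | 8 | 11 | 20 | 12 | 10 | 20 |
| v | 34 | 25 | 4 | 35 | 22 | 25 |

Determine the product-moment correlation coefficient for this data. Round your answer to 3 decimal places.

n = 6, Σu = 81, Σv = 145, Σu² = 1229, Σv² = 4131, Σuv = 1767
nΣuv − ΣuΣv = 10602 − 11745 = -1143
nΣu² − (Σu)² = 7374 − 6561 = 813; nΣv² − (Σv)² = 24786 − 21025 = 3761
r = -1143 / √(813 × 3761) = -1143 / 1748.6260 ≈ -0.654

-0.654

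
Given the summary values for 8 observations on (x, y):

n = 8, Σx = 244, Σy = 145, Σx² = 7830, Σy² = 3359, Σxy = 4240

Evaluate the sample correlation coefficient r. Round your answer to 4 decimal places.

r = (nΣxy − ΣxΣy) / √[(nΣx² − (Σx)²)(nΣy² − (Σy)²)]
Numerator: 8×4240 − 244×145 = -1460
Denominator: √[(62640 − 59536)(26872 − 21025)] = √[3104 × 5847] = 4260.1746
r = -1460 / 4260.1746 ≈ -0.3427

-0.3427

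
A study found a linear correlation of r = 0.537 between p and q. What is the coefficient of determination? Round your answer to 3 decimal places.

0.288

r² = (0.537)² = 0.288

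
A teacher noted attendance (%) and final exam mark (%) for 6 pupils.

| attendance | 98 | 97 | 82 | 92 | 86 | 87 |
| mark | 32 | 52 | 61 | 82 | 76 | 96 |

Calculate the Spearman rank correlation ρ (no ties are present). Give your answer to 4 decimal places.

Rank attendance: 6, 5, 1, 4, 2, 3
Rank mark: 1, 2, 3, 5, 4, 6
d = rank(attendance) − rank(mark): 5, 3, -2, -1, -2, -3; Σd² = 52
ρ = 1 − 6Σd² / [n(n²−1)] = 1 − 6×52 / (6×35) = 1 − 312/210 ≈ -0.4857

-0.4857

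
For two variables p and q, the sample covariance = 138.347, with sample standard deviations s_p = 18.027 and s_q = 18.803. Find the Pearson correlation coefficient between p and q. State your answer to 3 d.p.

0.408

r = Cov(p,q) / (s_p · s_q) = 138.347 / (18.027 × 18.803)
  = 138.347 / 338.9617 ≈ 0.408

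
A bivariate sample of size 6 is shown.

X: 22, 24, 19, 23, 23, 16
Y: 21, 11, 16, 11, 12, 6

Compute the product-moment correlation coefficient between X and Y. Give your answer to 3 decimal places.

0.322

n = 6, ΣX = 127, ΣY = 77, ΣX² = 2735, ΣY² = 1119, ΣXY = 1655
nΣXY − ΣXΣY = 9930 − 9779 = 151
nΣX² − (ΣX)² = 16410 − 16129 = 281; nΣY² − (ΣY)² = 6714 − 5929 = 785
r = 151 / √(281 × 785) = 151 / 469.6648 ≈ 0.322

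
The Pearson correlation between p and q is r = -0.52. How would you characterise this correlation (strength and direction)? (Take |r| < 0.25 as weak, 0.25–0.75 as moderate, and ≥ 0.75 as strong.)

moderate negative

r = -0.52 < 0 so the relationship is negative.
|r| = 0.52, which falls in the moderate range.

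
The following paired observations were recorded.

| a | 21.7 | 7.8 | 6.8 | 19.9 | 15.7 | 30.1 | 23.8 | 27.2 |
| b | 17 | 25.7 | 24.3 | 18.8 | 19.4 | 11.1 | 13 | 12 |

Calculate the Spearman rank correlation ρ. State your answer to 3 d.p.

-0.976

Rank a: 5, 2, 1, 4, 3, 8, 6, 7
Rank b: 4, 8, 7, 5, 6, 1, 3, 2
d = rank(a) − rank(b): 1, -6, -6, -1, -3, 7, 3, 5; Σd² = 166
ρ = 1 − 6Σd² / [n(n²−1)] = 1 − 6×166 / (8×63) = 1 − 996/504 ≈ -0.976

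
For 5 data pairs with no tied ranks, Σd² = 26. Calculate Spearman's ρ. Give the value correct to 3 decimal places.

ρ = 1 − 6Σd² / [n(n²−1)] = 1 − 6×26 / (5×24)
  = 1 − 156/120 = 1 − 1.3000 ≈ -0.300

-0.300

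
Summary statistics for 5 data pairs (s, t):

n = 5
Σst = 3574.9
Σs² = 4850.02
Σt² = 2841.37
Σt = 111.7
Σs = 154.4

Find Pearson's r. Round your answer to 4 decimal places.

0.7450

r = (nΣst − ΣsΣt) / √[(nΣs² − (Σs)²)(nΣt² − (Σt)²)]
Numerator: 5×3574.9 − 154.4×111.7 = 628.02
Denominator: √[(24250.1 − 23839.36)(14206.85 − 12476.89)] = √[410.74 × 1729.96] = 842.9494
r = 628.02 / 842.9494 ≈ 0.7450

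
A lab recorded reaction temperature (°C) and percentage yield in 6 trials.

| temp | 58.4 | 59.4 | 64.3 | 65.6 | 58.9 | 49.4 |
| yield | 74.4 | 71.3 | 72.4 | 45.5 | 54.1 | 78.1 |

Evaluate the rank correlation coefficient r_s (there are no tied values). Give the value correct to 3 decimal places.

Rank temp: 2, 4, 5, 6, 3, 1
Rank yield: 5, 3, 4, 1, 2, 6
d = rank(temp) − rank(yield): -3, 1, 1, 5, 1, -5; Σd² = 62
ρ = 1 − 6Σd² / [n(n²−1)] = 1 − 6×62 / (6×35) = 1 − 372/210 ≈ -0.771

-0.771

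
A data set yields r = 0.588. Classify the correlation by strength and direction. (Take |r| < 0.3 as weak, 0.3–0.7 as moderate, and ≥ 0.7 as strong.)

moderate positive

r = 0.588 > 0 so the relationship is positive.
|r| = 0.588, which falls in the moderate range.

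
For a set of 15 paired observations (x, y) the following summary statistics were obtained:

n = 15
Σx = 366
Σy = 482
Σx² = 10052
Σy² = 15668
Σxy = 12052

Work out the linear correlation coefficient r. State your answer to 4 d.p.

0.6486

r = (nΣxy − ΣxΣy) / √[(nΣx² − (Σx)²)(nΣy² − (Σy)²)]
Numerator: 15×12052 − 366×482 = 4368
Denominator: √[(150780 − 133956)(235020 − 232324)] = √[16824 × 2696] = 6734.7980
r = 4368 / 6734.7980 ≈ 0.6486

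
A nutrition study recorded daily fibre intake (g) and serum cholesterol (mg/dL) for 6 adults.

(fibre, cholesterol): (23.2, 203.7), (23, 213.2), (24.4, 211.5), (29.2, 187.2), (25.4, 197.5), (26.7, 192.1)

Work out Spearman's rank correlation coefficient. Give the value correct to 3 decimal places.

-0.943

Rank fibre: 2, 1, 3, 6, 4, 5
Rank cholesterol: 4, 6, 5, 1, 3, 2
d = rank(fibre) − rank(cholesterol): -2, -5, -2, 5, 1, 3; Σd² = 68
ρ = 1 − 6Σd² / [n(n²−1)] = 1 − 6×68 / (6×35) = 1 − 408/210 ≈ -0.943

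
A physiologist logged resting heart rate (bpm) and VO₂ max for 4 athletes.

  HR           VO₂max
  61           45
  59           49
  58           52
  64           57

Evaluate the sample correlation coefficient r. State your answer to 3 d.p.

n = 4, Σx = 242, Σy = 203, Σx² = 14662, Σy² = 10379, Σxy = 12300
nΣxy − ΣxΣy = 49200 − 49126 = 74
nΣx² − (Σx)² = 58648 − 58564 = 84; nΣy² − (Σy)² = 41516 − 41209 = 307
r = 74 / √(84 × 307) = 74 / 160.5864 ≈ 0.461

0.461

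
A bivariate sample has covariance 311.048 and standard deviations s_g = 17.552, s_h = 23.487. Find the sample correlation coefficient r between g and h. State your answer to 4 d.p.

0.7545

r = Cov(g,h) / (s_g · s_h) = 311.048 / (17.552 × 23.487)
  = 311.048 / 412.2438 ≈ 0.7545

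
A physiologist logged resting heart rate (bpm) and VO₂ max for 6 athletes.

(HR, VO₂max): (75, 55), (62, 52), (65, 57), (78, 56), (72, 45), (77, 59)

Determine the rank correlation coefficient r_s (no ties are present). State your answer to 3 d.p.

Rank HR: 4, 1, 2, 6, 3, 5
Rank VO₂max: 3, 2, 5, 4, 1, 6
d = rank(HR) − rank(VO₂max): 1, -1, -3, 2, 2, -1; Σd² = 20
ρ = 1 − 6Σd² / [n(n²−1)] = 1 − 6×20 / (6×35) = 1 − 120/210 ≈ 0.429

0.429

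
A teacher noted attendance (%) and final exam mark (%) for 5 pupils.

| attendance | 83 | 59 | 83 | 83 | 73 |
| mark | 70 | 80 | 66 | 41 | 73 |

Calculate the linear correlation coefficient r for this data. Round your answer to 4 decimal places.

n = 5, Σx = 381, Σy = 330, Σx² = 29477, Σy² = 22666, Σxy = 24740
nΣxy − ΣxΣy = 123700 − 125730 = -2030
nΣx² − (Σx)² = 147385 − 145161 = 2224; nΣy² − (Σy)² = 113330 − 108900 = 4430
r = -2030 / √(2224 × 4430) = -2030 / 3138.8406 ≈ -0.6467

-0.6467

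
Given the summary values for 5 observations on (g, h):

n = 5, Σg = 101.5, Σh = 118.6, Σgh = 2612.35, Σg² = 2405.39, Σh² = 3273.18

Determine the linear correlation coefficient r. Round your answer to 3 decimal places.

r = (nΣgh − ΣgΣh) / √[(nΣg² − (Σg)²)(nΣh² − (Σh)²)]
Numerator: 5×2612.35 − 101.5×118.6 = 1023.85
Denominator: √[(12026.95 − 10302.25)(16365.9 − 14065.96)] = √[1724.7 × 2299.94] = 1991.6592
r = 1023.85 / 1991.6592 ≈ 0.514

0.514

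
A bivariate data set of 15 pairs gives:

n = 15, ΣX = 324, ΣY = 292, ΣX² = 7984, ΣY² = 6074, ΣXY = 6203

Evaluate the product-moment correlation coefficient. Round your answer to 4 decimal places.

r = (nΣXY − ΣXΣY) / √[(nΣX² − (ΣX)²)(nΣY² − (ΣY)²)]
Numerator: 15×6203 − 324×292 = -1563
Denominator: √[(119760 − 104976)(91110 − 85264)] = √[14784 × 5846] = 9296.6265
r = -1563 / 9296.6265 ≈ -0.1681

-0.1681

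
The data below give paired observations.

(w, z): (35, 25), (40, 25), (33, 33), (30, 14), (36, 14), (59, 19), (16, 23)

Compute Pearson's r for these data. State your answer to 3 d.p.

n = 7, Σw = 249, Σz = 153, Σw² = 9847, Σz² = 3621, Σwz = 5377
nΣwz − ΣwΣz = 37639 − 38097 = -458
nΣw² − (Σw)² = 68929 − 62001 = 6928; nΣz² − (Σz)² = 25347 − 23409 = 1938
r = -458 / √(6928 × 1938) = -458 / 3664.2140 ≈ -0.125

-0.125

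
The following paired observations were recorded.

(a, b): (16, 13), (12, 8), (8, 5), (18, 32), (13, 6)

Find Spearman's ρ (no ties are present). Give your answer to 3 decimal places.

Rank a: 4, 2, 1, 5, 3
Rank b: 4, 3, 1, 5, 2
d = rank(a) − rank(b): 0, -1, 0, 0, 1; Σd² = 2
ρ = 1 − 6Σd² / [n(n²−1)] = 1 − 6×2 / (5×24) = 1 − 12/120 ≈ 0.900

0.900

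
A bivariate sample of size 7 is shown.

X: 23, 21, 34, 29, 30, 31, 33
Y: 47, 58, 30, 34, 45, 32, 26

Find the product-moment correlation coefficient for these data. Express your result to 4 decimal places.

-0.9036

n = 7, ΣX = 201, ΣY = 272, ΣX² = 5917, ΣY² = 11354, ΣXY = 7505
nΣXY − ΣXΣY = 52535 − 54672 = -2137
nΣX² − (ΣX)² = 41419 − 40401 = 1018; nΣY² − (ΣY)² = 79478 − 73984 = 5494
r = -2137 / √(1018 × 5494) = -2137 / 2364.9296 ≈ -0.9036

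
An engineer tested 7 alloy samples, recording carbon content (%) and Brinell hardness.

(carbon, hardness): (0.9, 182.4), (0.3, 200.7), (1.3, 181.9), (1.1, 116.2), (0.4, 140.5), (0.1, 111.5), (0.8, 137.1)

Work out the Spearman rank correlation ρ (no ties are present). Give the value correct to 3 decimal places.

Rank carbon: 5, 2, 7, 6, 3, 1, 4
Rank hardness: 6, 7, 5, 2, 4, 1, 3
d = rank(carbon) − rank(hardness): -1, -5, 2, 4, -1, 0, 1; Σd² = 48
ρ = 1 − 6Σd² / [n(n²−1)] = 1 − 6×48 / (7×48) = 1 − 288/336 ≈ 0.143

0.143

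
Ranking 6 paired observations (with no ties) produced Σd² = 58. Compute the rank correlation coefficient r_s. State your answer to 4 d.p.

ρ = 1 − 6Σd² / [n(n²−1)] = 1 − 6×58 / (6×35)
  = 1 − 348/210 = 1 − 1.65714 ≈ -0.6571

-0.6571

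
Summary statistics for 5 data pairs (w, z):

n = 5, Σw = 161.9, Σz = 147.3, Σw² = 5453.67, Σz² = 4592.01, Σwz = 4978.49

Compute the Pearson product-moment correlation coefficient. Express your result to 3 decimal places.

0.904

r = (nΣwz − ΣwΣz) / √[(nΣw² − (Σw)²)(nΣz² − (Σz)²)]
Numerator: 5×4978.49 − 161.9×147.3 = 1044.58
Denominator: √[(27268.35 − 26211.61)(22960.05 − 21697.29)] = √[1056.74 × 1262.76] = 1155.1662
r = 1044.58 / 1155.1662 ≈ 0.904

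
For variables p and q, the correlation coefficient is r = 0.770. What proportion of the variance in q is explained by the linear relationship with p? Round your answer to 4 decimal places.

r² = (0.770)² = 0.5929

0.5929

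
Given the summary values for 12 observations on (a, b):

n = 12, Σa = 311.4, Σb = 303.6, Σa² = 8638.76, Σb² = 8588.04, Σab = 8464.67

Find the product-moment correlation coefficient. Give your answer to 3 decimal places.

0.824

r = (nΣab − ΣaΣb) / √[(nΣa² − (Σa)²)(nΣb² − (Σb)²)]
Numerator: 12×8464.67 − 311.4×303.6 = 7035
Denominator: √[(103665.12 − 96969.96)(103056.48 − 92172.96)] = √[6695.16 × 10883.52] = 8536.2116
r = 7035 / 8536.2116 ≈ 0.824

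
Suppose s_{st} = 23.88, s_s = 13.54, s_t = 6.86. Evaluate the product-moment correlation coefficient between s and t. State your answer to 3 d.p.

0.257

r = Cov(s,t) / (s_s · s_t) = 23.88 / (13.54 × 6.86)
  = 23.88 / 92.8844 ≈ 0.257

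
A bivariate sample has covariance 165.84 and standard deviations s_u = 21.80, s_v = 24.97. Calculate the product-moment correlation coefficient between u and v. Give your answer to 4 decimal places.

0.3047

r = Cov(u,v) / (s_u · s_v) = 165.84 / (21.80 × 24.97)
  = 165.84 / 544.3460 ≈ 0.3047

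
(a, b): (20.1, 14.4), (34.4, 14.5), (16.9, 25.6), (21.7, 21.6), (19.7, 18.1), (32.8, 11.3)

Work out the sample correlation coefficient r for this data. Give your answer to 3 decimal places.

n = 6, Σa = 145.6, Σb = 105.5, Σa² = 3807.8, Σb² = 1994.83, Σab = 2416.81
nΣab − ΣaΣb = 14500.86 − 15360.8 = -859.94
nΣa² − (Σa)² = 22846.8 − 21199.36 = 1647.44; nΣb² − (Σb)² = 11968.98 − 11130.25 = 838.73
r = -859.94 / √(1647.44 × 838.73) = -859.94 / 1175.4818 ≈ -0.732

-0.732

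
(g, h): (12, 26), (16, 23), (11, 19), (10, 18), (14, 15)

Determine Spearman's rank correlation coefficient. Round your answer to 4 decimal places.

0.2000

Rank g: 3, 5, 2, 1, 4
Rank h: 5, 4, 3, 2, 1
d = rank(g) − rank(h): -2, 1, -1, -1, 3; Σd² = 16
ρ = 1 − 6Σd² / [n(n²−1)] = 1 − 6×16 / (5×24) = 1 − 96/120 ≈ 0.2000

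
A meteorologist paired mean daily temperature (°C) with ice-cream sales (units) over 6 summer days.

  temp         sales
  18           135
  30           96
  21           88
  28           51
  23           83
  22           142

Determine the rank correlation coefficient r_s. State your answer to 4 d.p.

Rank temp: 1, 6, 2, 5, 4, 3
Rank sales: 5, 4, 3, 1, 2, 6
d = rank(temp) − rank(sales): -4, 2, -1, 4, 2, -3; Σd² = 50
ρ = 1 − 6Σd² / [n(n²−1)] = 1 − 6×50 / (6×35) = 1 − 300/210 ≈ -0.4286

-0.4286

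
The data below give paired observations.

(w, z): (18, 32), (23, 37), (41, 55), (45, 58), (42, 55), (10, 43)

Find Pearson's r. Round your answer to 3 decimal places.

n = 6, Σw = 179, Σz = 280, Σw² = 6423, Σz² = 13656, Σwz = 9032
nΣwz − ΣwΣz = 54192 − 50120 = 4072
nΣw² − (Σw)² = 38538 − 32041 = 6497; nΣz² − (Σz)² = 81936 − 78400 = 3536
r = 4072 / √(6497 × 3536) = 4072 / 4793.0566 ≈ 0.850

0.850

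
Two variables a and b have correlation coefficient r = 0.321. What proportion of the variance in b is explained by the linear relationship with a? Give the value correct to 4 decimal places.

r² = (0.321)² = 0.1030

0.1030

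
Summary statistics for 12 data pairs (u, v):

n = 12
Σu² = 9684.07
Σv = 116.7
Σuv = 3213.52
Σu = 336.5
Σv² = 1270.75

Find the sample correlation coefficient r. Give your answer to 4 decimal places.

r = (nΣuv − ΣuΣv) / √[(nΣu² − (Σu)²)(nΣv² − (Σv)²)]
Numerator: 12×3213.52 − 336.5×116.7 = -707.31
Denominator: √[(116208.84 − 113232.25)(15249 − 13618.89)] = √[2976.59 × 1630.11] = 2202.7640
r = -707.31 / 2202.7640 ≈ -0.3211

-0.3211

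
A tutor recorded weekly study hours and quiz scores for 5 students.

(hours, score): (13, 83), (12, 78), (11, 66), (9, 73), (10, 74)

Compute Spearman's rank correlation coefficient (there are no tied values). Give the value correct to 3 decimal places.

Rank hours: 5, 4, 3, 1, 2
Rank score: 5, 4, 1, 2, 3
d = rank(hours) − rank(score): 0, 0, 2, -1, -1; Σd² = 6
ρ = 1 − 6Σd² / [n(n²−1)] = 1 − 6×6 / (5×24) = 1 − 36/120 ≈ 0.700

0.700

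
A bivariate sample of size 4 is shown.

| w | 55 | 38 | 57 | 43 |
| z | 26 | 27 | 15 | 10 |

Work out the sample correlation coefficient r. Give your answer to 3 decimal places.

-0.098

n = 4, Σw = 193, Σz = 78, Σw² = 9567, Σz² = 1730, Σwz = 3741
nΣwz − ΣwΣz = 14964 − 15054 = -90
nΣw² − (Σw)² = 38268 − 37249 = 1019; nΣz² − (Σz)² = 6920 − 6084 = 836
r = -90 / √(1019 × 836) = -90 / 922.9756 ≈ -0.098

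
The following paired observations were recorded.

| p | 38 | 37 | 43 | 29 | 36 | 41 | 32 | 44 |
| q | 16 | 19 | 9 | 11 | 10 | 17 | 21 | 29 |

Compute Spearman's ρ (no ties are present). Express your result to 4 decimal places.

0.1429

Rank p: 5, 4, 7, 1, 3, 6, 2, 8
Rank q: 4, 6, 1, 3, 2, 5, 7, 8
d = rank(p) − rank(q): 1, -2, 6, -2, 1, 1, -5, 0; Σd² = 72
ρ = 1 − 6Σd² / [n(n²−1)] = 1 − 6×72 / (8×63) = 1 − 432/504 ≈ 0.1429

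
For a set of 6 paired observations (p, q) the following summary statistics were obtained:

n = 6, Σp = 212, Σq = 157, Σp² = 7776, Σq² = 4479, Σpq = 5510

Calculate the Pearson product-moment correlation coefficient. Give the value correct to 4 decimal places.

r = (nΣpq − ΣpΣq) / √[(nΣp² − (Σp)²)(nΣq² − (Σq)²)]
Numerator: 6×5510 − 212×157 = -224
Denominator: √[(46656 − 44944)(26874 − 24649)] = √[1712 × 2225] = 1951.7172
r = -224 / 1951.7172 ≈ -0.1148

-0.1148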